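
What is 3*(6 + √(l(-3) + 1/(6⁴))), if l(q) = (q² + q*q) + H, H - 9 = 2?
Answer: 18 + √37585/12 ≈ 34.156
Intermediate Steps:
H = 11 (H = 9 + 2 = 11)
l(q) = 11 + 2*q² (l(q) = (q² + q*q) + 11 = (q² + q²) + 11 = 2*q² + 11 = 11 + 2*q²)
3*(6 + √(l(-3) + 1/(6⁴))) = 3*(6 + √((11 + 2*(-3)²) + 1/(6⁴))) = 3*(6 + √((11 + 2*9) + 1/1296)) = 3*(6 + √((11 + 18) + 1/1296)) = 3*(6 + √(29 + 1/1296)) = 3*(6 + √(37585/1296)) = 3*(6 + √37585/36) = 18 + √37585/12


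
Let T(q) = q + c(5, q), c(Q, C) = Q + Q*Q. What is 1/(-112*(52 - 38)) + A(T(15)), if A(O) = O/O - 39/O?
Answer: 3121/23520 ≈ 0.13270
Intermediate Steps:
c(Q, C) = Q + Q²
T(q) = 30 + q (T(q) = q + 5*(1 + 5) = q + 5*6 = q + 30 = 30 + q)
A(O) = 1 - 39/O
1/(-112*(52 - 38)) + A(T(15)) = 1/(-112*(52 - 38)) + (-39 + (30 + 15))/(30 + 15) = 1/(-112*14) + (-39 + 45)/45 = 1/(-1568) + (1/45)*6 = -1/1568 + 2/15 = 3121/23520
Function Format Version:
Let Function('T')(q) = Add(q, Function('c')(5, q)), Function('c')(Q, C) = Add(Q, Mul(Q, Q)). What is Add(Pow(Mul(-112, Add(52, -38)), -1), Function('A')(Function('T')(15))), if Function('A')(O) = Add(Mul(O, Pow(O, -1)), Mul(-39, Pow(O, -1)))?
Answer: Rational(3121, 23520) ≈ 0.13270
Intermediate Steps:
Function('c')(Q, C) = Add(Q, Pow(Q, 2))
Function('T')(q) = Add(30, q) (Function('T')(q) = Add(q, Mul(5, Add(1, 5))) = Add(q, Mul(5, 6)) = Add(q, 30) = Add(30, q))
Function('A')(O) = Add(1, Mul(-39, Pow(O, -1)))
Add(Pow(Mul(-112, Add(52, -38)), -1), Function('A')(Function('T')(15))) = Add(Pow(Mul(-112, Add(52, -38)), -1), Mul(Pow(Add(30, 15), -1), Add(-39, Add(30, 15)))) = Add(Pow(Mul(-112, 14), -1), Mul(Pow(45, -1), Add(-39, 45))) = Add(Pow(-1568, -1), Mul(Rational(1, 45), 6)) = Add(Rational(-1, 1568), Rational(2, 15)) = Rational(3121, 23520)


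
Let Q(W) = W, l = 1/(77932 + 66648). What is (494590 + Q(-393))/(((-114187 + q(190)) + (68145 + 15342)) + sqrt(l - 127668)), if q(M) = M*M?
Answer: 385835412204000/4234411039439 - 988394*I*sqrt(667173064522655)/4234411039439 ≈ 91.119 - 6.0292*I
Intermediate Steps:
l = 1/144580 ≈ 6.9166e-6
q(M) = M**2
(494590 + Q(-393))/(((-114187 + q(190)) + (68145 + 15342)) + sqrt(l - 127668)) = (494590 - 393)/(((-114187 + 190**2) + (68145 + 15342)) + sqrt(1/144580 - 127668)) = 494197/(((-114187 + 36100) + 83487) + sqrt(-18458239439/144580)) = 494197/((-78087 + 83487) + I*sqrt(667173064522655)/72290) = 494197/(5400 + I*sqrt(667173064522655)/72290)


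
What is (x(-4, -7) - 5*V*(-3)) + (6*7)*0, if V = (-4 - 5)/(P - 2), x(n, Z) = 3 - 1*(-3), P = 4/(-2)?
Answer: 159/4 ≈ 39.750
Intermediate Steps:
P = -2 (P = 4*(-½) = -2)
x(n, Z) = 6 (x(n, Z) = 3 + 3 = 6)
V = 9/4 (V = (-4 - 5)/(-2 - 2) = -9/(-4) = -9*(-¼) = 9/4 ≈ 2.2500)
(x(-4, -7) - 5*V*(-3)) + (6*7)*0 = (6 - 5*9/4*(-3)) + (6*7)*0 = (6 - 45/4*(-3)) + 42*0 = (6 + 135/4) + 0 = 159/4 + 0 = 159/4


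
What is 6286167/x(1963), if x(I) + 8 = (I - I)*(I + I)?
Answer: -6286167/8 ≈ -7.8577e+5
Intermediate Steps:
x(I) = -8 (x(I) = -8 + (I - I)*(I + I) = -8 + 0*(2*I) = -8 + 0 = -8)
6286167/x(1963) = 6286167/(-8) = 6286167*(-⅛) = -6286167/8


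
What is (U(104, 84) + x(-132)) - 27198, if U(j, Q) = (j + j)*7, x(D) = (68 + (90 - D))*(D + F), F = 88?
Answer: -38502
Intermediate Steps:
x(D) = (88 + D)*(158 - D) (x(D) = (68 + (90 - D))*(D + 88) = (158 - D)*(88 + D) = (88 + D)*(158 - D))
U(j, Q) = 14*j (U(j, Q) = (2*j)*7 = 14*j)
(U(104, 84) + x(-132)) - 27198 = (14*104 + (13904 - 1*(-132)**2 + 70*(-132))) - 27198 = (1456 + (13904 - 1*17424 - 9240)) - 27198 = (1456 + (13904 - 17424 - 9240)) - 27198 = (1456 - 12760) - 27198 = -11304 - 27198 = -38502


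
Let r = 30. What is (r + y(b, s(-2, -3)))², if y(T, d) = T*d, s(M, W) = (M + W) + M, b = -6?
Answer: 5184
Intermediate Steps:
s(M, W) = W + 2*M
(r + y(b, s(-2, -3)))² = (30 - 6*(-3 + 2*(-2)))² = (30 - 6*(-3 - 4))² = (30 - 6*(-7))² = (30 + 42)² = 72² = 5184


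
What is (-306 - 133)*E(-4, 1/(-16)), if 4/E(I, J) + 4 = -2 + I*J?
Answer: 7024/23 ≈ 305.39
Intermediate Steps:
E(I, J) = 4/(-6 + I*J) (E(I, J) = 4/(-4 + (-2 + I*J)) = 4/(-6 + I*J))
(-306 - 133)*E(-4, 1/(-16)) = (-306 - 133)*(4/(-6 - 4/(-16))) = -1756/(-6 - 4*(-1/16)) = -1756/(-6 + ¼) = -1756/(-23/4) = -1756*(-4)/23 = -439*(-16/23) = 7024/23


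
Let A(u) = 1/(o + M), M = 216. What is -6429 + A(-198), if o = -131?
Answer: -546464/85 ≈ -6429.0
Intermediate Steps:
A(u) = 1/85 (A(u) = 1/(-131 + 216) = 1/85)
-6429 + A(-198) = -6429 + 1/85 = -546464/85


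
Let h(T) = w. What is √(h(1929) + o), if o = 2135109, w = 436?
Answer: √2135545 ≈ 1461.3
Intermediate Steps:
h(T) = 436
√(h(1929) + o) = √(436 + 2135109) = √2135545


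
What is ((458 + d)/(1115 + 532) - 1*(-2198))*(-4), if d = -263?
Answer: -4827068/549 ≈ -8792.5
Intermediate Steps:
((458 + d)/(1115 + 532) - 1*(-2198))*(-4) = ((458 - 263)/(1115 + 532) - 1*(-2198))*(-4) = (195/1647 + 2198)*(-4) = (195*(1/1647) + 2198)*(-4) = (65/549 + 2198)*(-4) = (1206767/549)*(-4) = -4827068/549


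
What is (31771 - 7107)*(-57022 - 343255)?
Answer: -9872431928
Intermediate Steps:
(31771 - 7107)*(-57022 - 343255) = 24664*(-400277) = -9872431928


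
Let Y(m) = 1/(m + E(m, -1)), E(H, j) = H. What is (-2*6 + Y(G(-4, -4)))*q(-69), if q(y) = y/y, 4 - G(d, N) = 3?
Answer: -23/2 ≈ -11.500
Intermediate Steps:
G(d, N) = 1 (G(d, N) = 4 - 1*3 = 4 - 3 = 1)
Y(m) = 1/(2*m) (Y(m) = 1/(m + m) = 1/(2*m))
q(y) = 1
(-2*6 + Y(G(-4, -4)))*q(-69) = (-2*6 + (1/2)/1)*1 = (-12 + (1/2)*1)*1 = (-12 + 1/2)*1 = -23/2*1 = -23/2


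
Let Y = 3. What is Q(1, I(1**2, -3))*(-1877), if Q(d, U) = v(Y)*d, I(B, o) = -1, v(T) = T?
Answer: -5631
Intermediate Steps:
Q(d, U) = 3*d
Q(1, I(1**2, -3))*(-1877) = (3*1)*(-1877) = 3*(-1877) = -5631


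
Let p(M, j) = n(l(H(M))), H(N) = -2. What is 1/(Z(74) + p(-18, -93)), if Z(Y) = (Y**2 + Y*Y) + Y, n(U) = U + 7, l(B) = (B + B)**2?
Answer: 1/11049 ≈ 9.0506e-5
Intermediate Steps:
l(B) = 4*B**2 (l(B) = (2*B)**2 = 4*B**2)
n(U) = 7 + U
p(M, j) = 23 (p(M, j) = 7 + 4*(-2)**2 = 7 + 4*4 = 7 + 16 = 23)
Z(Y) = Y + 2*Y**2 (Z(Y) = (Y**2 + Y**2) + Y = 2*Y**2 + Y = Y + 2*Y**2)
1/(Z(74) + p(-18, -93)) = 1/(74*(1 + 2*74) + 23) = 1/(74*(1 + 148) + 23) = 1/(74*149 + 23) = 1/(11026 + 23) = 1/11049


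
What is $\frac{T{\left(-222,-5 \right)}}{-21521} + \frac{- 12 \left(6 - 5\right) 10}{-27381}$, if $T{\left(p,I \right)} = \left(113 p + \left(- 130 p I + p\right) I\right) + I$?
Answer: $- \frac{6365395073}{196422167} \approx -32.407$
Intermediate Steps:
$T{\left(p,I \right)} = I + 113 p + I \left(p - 130 I p\right)$ ($T{\left(p,I \right)} = \left(113 p + \left(- 130 I p + p\right) I\right) + I = \left(113 p + \left(p - 130 I p\right) I\right) + I = \left(113 p + I \left(p - 130 I p\right)\right) + I = I + 113 p + I \left(p - 130 I p\right)$)
$\frac{T{\left(-222,-5 \right)}}{-21521} + \frac{- 12 \left(6 - 5\right) 10}{-27381} = \frac{-5 + 113 \left(-222\right) - -1110 - - 28860 \left(-5\right)^{2}}{-21521} + \frac{- 12 \left(6 - 5\right) 10}{-27381} = \left(-5 - 25086 + 1110 - \left(-28860\right) 25\right) \left(- \frac{1}{21521}\right) + \left(-12\right) 1 \cdot 10 \left(- \frac{1}{27381}\right) = \left(-5 - 25086 + 1110 + 721500\right) \left(- \frac{1}{21521}\right) + \left(-12\right) 10 \left(- \frac{1}{27381}\right) = 697519 \left(- \frac{1}{21521}\right) - - \frac{40}{9127} = - \frac{697519}{21521} + \frac{40}{9127} = - \frac{6365395073}{196422167}$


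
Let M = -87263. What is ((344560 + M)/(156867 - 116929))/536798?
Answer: 257297/21438638524 ≈ 1.2002e-5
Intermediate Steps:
((344560 + M)/(156867 - 116929))/536798 = ((344560 - 87263)/(156867 - 116929))/536798 = (257297/39938)*(1/536798) = 257297/21438638524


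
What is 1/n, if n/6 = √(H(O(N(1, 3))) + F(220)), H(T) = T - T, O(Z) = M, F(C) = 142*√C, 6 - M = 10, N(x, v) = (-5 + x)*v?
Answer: 55^(¾)*√71/46860 ≈ 0.0036316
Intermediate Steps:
N(x, v) = v*(-5 + x)
M = -4 (M = 6 - 1*10 = 6 - 10 = -4)
O(Z) = -4
H(T) = 0
n = 12*55^(¼)*√71 (n = 6*√(0 + 142*√220) = 6*√(0 + 142*(2*√55)) = 6*√(0 + 284*√55) = 6*√(284*√55) = 6*(2*55^(¼)*√71) = 12*55^(¼)*√71 ≈ 275.36)
1/n = 1/(12*55^(¼)*√71) = 55^(¾)*√71/46860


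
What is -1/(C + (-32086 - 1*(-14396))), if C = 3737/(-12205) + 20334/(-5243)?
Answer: 63990815/1132265286911 ≈ 5.6516e-5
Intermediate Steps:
C = -267769561/63990815 (C = 3737*(-1/12205) + 20334*(-1/5243) = -3737/12205 - 20334/5243 = -267769561/63990815 ≈ -4.1845)
-1/(C + (-32086 - 1*(-14396))) = -1/(-267769561/63990815 + (-32086 - 1*(-14396))) = -1/(-267769561/63990815 + (-32086 + 14396)) = -1/(-267769561/63990815 - 17690) = -1/(-1132265286911/63990815) = -1*(-63990815/1132265286911) = 63990815/1132265286911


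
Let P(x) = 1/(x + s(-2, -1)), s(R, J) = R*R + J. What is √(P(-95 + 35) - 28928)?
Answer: I*√93987129/57 ≈ 170.08*I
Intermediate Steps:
s(R, J) = J + R² (s(R, J) = R² + J = J + R²)
P(x) = 1/(3 + x) (P(x) = 1/(x + (-1 + (-2)²)) = 1/(x + (-1 + 4)) = 1/(x + 3) = 1/(3 + x))
√(P(-95 + 35) - 28928) = √(1/(3 + (-95 + 35)) - 28928) = √(1/(3 - 60) - 28928) = √(1/(-57) - 28928) = √(-1/57 - 28928) = √(-1648897/57) = I*√93987129/57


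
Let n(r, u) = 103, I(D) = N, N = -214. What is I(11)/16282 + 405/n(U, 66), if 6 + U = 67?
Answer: 3286084/838523 ≈ 3.9189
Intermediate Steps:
U = 61 (U = -6 + 67 = 61)
I(D) = -214
I(11)/16282 + 405/n(U, 66) = -214/16282 + 405/103 = -214*1/16282 + 405*(1/103) = -107/8141 + 405/103 = 3286084/838523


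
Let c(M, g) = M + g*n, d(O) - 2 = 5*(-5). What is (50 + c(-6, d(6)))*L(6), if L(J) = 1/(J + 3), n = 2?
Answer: -2/9 ≈ -0.22222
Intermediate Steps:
L(J) = 1/(3 + J)
d(O) = -23 (d(O) = 2 + 5*(-5) = 2 - 25 = -23)
c(M, g) = M + 2*g (c(M, g) = M + g*2 = M + 2*g)
(50 + c(-6, d(6)))*L(6) = (50 + (-6 + 2*(-23)))/(3 + 6) = (50 + (-6 - 46))/9 = (50 - 52)*(1/9) = -2*1/9 = -2/9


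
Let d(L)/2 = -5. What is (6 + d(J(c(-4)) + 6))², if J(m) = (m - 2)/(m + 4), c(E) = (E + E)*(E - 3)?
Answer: 16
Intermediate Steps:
c(E) = 2*E*(-3 + E) (c(E) = (2*E)*(-3 + E) = 2*E*(-3 + E))
J(m) = (-2 + m)/(4 + m)
d(L) = -10 (d(L) = 2*(-5) = -10)
(6 + d(J(c(-4)) + 6))² = (6 - 10)² = (-4)² = 16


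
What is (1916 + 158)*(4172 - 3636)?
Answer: 1111664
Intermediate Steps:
(1916 + 158)*(4172 - 3636) = 2074*536 = 1111664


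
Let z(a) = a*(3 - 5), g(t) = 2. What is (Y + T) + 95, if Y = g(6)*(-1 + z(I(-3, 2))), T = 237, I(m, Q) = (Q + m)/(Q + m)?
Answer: 326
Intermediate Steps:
I(m, Q) = 1
z(a) = -2*a (z(a) = a*(-2) = -2*a)
Y = -6 (Y = 2*(-1 - 2*1) = 2*(-1 - 2) = 2*(-3) = -6)
(Y + T) + 95 = (-6 + 237) + 95 = 231 + 95 = 326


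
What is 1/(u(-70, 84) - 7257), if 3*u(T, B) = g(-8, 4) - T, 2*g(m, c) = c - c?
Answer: -3/21701 ≈ -0.00013824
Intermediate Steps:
g(m, c) = 0 (g(m, c) = (c - c)/2 = (1/2)*0 = 0)
u(T, B) = -T/3 (u(T, B) = (0 - T)/3 = (-T)/3 = -T/3)
1/(u(-70, 84) - 7257) = 1/(-1/3*(-70) - 7257) = 1/(70/3 - 7257) = 1/(-21701/3) = -3/21701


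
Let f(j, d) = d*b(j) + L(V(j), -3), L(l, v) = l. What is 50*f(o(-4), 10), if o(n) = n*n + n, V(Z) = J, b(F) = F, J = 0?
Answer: 6000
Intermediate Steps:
V(Z) = 0
o(n) = n + n**2 (o(n) = n**2 + n = n + n**2)
f(j, d) = d*j (f(j, d) = d*j + 0 = d*j)
50*f(o(-4), 10) = 50*(10*(-4*(1 - 4))) = 50*(10*(-4*(-3))) = 50*(10*12) = 50*120 = 6000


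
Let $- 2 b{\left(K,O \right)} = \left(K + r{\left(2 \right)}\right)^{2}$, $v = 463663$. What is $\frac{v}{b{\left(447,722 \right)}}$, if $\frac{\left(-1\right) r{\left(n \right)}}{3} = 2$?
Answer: $- \frac{927326}{194481} \approx -4.7682$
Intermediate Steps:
$r{\left(n \right)} = -6$ ($r{\left(n \right)} = \left(-3\right) 2 = -6$)
$b{\left(K,O \right)} = - \frac{\left(-6 + K\right)^{2}}{2}$ ($b{\left(K,O \right)} = - \frac{\left(K - 6\right)^{2}}{2} = - \frac{\left(-6 + K\right)^{2}}{2}$)
$\frac{v}{b{\left(447,722 \right)}} = \frac{463663}{\left(- \frac{1}{2}\right) \left(-6 + 447\right)^{2}} = \frac{463663}{\left(- \frac{1}{2}\right) 441^{2}} = \frac{463663}{\left(- \frac{1}{2}\right) 194481} = \frac{463663}{- \frac{194481}{2}} = 463663 \left(- \frac{2}{194481}\right) = - \frac{927326}{194481}$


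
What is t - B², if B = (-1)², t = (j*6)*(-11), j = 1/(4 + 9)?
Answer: -79/13 ≈ -6.0769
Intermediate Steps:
j = 1/13 ≈ 0.076923
t = -66/13 (t = ((1/13)*6)*(-11) = (6/13)*(-11) = -66/13 ≈ -5.0769)
B = 1
t - B² = -66/13 - 1*1² = -66/13 - 1*1 = -66/13 - 1 = -79/13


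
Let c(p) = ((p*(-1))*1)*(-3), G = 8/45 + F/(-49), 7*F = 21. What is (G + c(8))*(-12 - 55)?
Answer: -3562859/2205 ≈ -1615.8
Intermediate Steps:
F = 3 (F = (⅐)*21 = 3)
G = 257/2205 (G = 8/45 + 3/(-49) = 8*(1/45) + 3*(-1/49) = 8/45 - 3/49 = 257/2205 ≈ 0.11655)
c(p) = 3*p (c(p) = (-p*1)*(-3) = -p*(-3) = 3*p)
(G + c(8))*(-12 - 55) = (257/2205 + 3*8)*(-12 - 55) = (257/2205 + 24)*(-67) = (53177/2205)*(-67) = -3562859/2205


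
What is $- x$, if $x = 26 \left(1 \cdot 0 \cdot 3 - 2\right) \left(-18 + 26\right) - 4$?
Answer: $420$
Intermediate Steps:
$x = -420$ ($x = 26 \left(0 \cdot 3 - 2\right) 8 - 4 = 26 \left(0 - 2\right) 8 - 4 = 26 \left(\left(-2\right) 8\right) - 4 = 26 \left(-16\right) - 4 = -416 - 4 = -420$)
$- x = \left(-1\right) \left(-420\right) = 420$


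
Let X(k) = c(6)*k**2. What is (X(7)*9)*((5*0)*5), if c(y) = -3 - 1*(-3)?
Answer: 0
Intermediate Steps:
c(y) = 0 (c(y) = -3 + 3 = 0)
X(k) = 0 (X(k) = 0*k**2 = 0)
(X(7)*9)*((5*0)*5) = (0*9)*((5*0)*5) = 0*(0*5) = 0*0 = 0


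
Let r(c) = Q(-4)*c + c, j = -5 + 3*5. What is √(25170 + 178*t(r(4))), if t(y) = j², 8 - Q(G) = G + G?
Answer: √42970 ≈ 207.29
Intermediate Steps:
Q(G) = 8 - 2*G (Q(G) = 8 - (G + G) = 8 - 2*G)
j = 10 (j = -5 + 15 = 10)
r(c) = 17*c (r(c) = (8 - 2*(-4))*c + c = (8 + 8)*c + c = 16*c + c = 17*c)
t(y) = 100 (t(y) = 10² = 100)
√(25170 + 178*t(r(4))) = √(25170 + 178*100) = √(25170 + 17800) = √42970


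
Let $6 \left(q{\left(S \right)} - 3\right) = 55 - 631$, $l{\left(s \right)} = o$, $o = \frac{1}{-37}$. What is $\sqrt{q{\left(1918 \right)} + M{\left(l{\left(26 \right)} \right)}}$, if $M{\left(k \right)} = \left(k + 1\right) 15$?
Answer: $\frac{i \sqrt{107337}}{37} \approx 8.8547 i$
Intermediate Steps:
$o = - \frac{1}{37} \approx -0.027027$
$l{\left(s \right)} = - \frac{1}{37}$
$M{\left(k \right)} = 15 + 15 k$ ($M{\left(k \right)} = \left(1 + k\right) 15 = 15 + 15 k$)
$q{\left(S \right)} = -93$ ($q{\left(S \right)} = 3 + \frac{55 - 631}{6} = 3 + \frac{1}{6} \left(-576\right) = 3 - 96 = -93$)
$\sqrt{q{\left(1918 \right)} + M{\left(l{\left(26 \right)} \right)}} = \sqrt{-93 + \left(15 + 15 \left(- \frac{1}{37}\right)\right)} = \sqrt{-93 + \left(15 - \frac{15}{37}\right)} = \sqrt{-93 + \frac{540}{37}} = \sqrt{- \frac{2901}{37}} = \frac{i \sqrt{107337}}{37}$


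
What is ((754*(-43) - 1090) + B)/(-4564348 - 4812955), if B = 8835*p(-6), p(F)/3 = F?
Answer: 192542/9377303 ≈ 0.020533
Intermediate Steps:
p(F) = 3*F
B = -159030 (B = 8835*(3*(-6)) = 8835*(-18) = -159030)
((754*(-43) - 1090) + B)/(-4564348 - 4812955) = ((754*(-43) - 1090) - 159030)/(-4564348 - 4812955) = ((-32422 - 1090) - 159030)/(-9377303) = (-33512 - 159030)*(-1/9377303) = -192542*(-1/9377303) = 192542/9377303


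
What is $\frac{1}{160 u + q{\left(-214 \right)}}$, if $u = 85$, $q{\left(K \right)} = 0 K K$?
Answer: $\frac{1}{13600} \approx 7.3529 \cdot 10^{-5}$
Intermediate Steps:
$q{\left(K \right)} = 0$ ($q{\left(K \right)} = 0 K = 0$)
$\frac{1}{160 u + q{\left(-214 \right)}} = \frac{1}{160 \cdot 85 + 0} = \frac{1}{13600 + 0} = \frac{1}{13600}$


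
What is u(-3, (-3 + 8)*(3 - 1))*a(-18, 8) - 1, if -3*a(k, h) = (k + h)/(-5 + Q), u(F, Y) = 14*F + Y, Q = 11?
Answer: -169/9 ≈ -18.778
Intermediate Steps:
u(F, Y) = Y + 14*F
a(k, h) = -h/18 - k/18 (a(k, h) = -(k + h)/(3*(-5 + 11)) = -(h + k)/(3*6) = -(h/6 + k/6)/3 = -h/18 - k/18)
u(-3, (-3 + 8)*(3 - 1))*a(-18, 8) - 1 = ((-3 + 8)*(3 - 1) + 14*(-3))*(-1/18*8 - 1/18*(-18)) - 1 = (5*2 - 42)*(-4/9 + 1) - 1 = (10 - 42)*(5/9) - 1 = -32*5/9 - 1 = -160/9 - 1 = -169/9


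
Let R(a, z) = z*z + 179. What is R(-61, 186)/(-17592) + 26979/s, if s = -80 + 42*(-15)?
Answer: -249652409/6245160 ≈ -39.975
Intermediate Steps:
R(a, z) = 179 + z**2 (R(a, z) = z**2 + 179 = 179 + z**2)
s = -710 (s = -80 - 630 = -710)
R(-61, 186)/(-17592) + 26979/s = (179 + 186**2)/(-17592) + 26979/(-710) = (179 + 34596)*(-1/17592) + 26979*(-1/710) = 34775*(-1/17592) - 26979/710 = -34775/17592 - 26979/710 = -249652409/6245160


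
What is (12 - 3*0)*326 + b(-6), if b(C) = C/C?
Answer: 3913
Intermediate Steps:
b(C) = 1
(12 - 3*0)*326 + b(-6) = (12 - 3*0)*326 + 1 = (12 + 0)*326 + 1 = 12*326 + 1 = 3912 + 1 = 3913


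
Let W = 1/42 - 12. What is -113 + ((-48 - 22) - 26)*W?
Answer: 7257/7 ≈ 1036.7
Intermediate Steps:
W = -503/42 (W = 1/42 - 12 = -503/42 ≈ -11.976)
-113 + ((-48 - 22) - 26)*W = -113 + ((-48 - 22) - 26)*(-503/42) = -113 + (-70 - 26)*(-503/42) = -113 - 96*(-503/42) = -113 + 8048/7 = 7257/7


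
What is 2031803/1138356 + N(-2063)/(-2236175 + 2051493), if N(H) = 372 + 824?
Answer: 186937983935/105116931396 ≈ 1.7784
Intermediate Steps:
N(H) = 1196
2031803/1138356 + N(-2063)/(-2236175 + 2051493) = 2031803/1138356 + 1196/(-2236175 + 2051493) = 2031803*(1/1138356) + 1196/(-184682) = 2031803/1138356 + 1196*(-1/184682) = 2031803/1138356 - 598/92341 = 186937983935/105116931396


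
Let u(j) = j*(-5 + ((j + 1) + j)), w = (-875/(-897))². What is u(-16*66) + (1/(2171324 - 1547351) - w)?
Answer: 373945942846142252/167351430519 ≈ 2.2345e+6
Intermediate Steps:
w = 765625/804609 (w = (-875*(-1/897))² = (875/897)² = 765625/804609 ≈ 0.95155)
u(j) = j*(-4 + 2*j) (u(j) = j*(-5 + ((1 + j) + j)) = j*(-5 + (1 + 2*j)) = j*(-4 + 2*j))
u(-16*66) + (1/(2171324 - 1547351) - w) = 2*(-16*66)*(-2 - 16*66) + (1/(2171324 - 1547351) - 1*765625/804609) = 2*(-1056)*(-2 - 1056) + (1/623973 - 765625/804609) = 2*(-1056)*(-1058) + (1/623973 - 765625/804609) = 2234496 - 159242841172/167351430519 = 373945942846142252/167351430519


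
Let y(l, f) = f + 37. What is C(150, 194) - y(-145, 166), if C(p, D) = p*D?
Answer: 28897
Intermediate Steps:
y(l, f) = 37 + f
C(p, D) = D*p
C(150, 194) - y(-145, 166) = 194*150 - (37 + 166) = 29100 - 1*203 = 29100 - 203 = 28897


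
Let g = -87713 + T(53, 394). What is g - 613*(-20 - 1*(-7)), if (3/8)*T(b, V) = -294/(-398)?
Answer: -15868664/199 ≈ -79742.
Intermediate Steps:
T(b, V) = 392/199 (T(b, V) = 8*(-294/(-398))/3 = 8*(-294*(-1/398))/3 = (8/3)*(147/199) = 392/199)
g = -17454495/199 (g = -87713 + 392/199 = -17454495/199 ≈ -87711.)
g - 613*(-20 - 1*(-7)) = -17454495/199 - 613*(-20 - 1*(-7)) = -17454495/199 - 613*(-20 + 7) = -17454495/199 - 613*(-13) = -17454495/199 + 7969 = -15868664/199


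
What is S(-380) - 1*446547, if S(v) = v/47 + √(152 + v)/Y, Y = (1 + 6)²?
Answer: -20988089/47 + 2*I*√57/49 ≈ -4.4656e+5 + 0.30816*I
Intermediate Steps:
Y = 49 (Y = 7² = 49)
S(v) = v/47 + √(152 + v)/49
S(-380) - 1*446547 = ((1/47)*(-380) + √(152 - 380)/49) - 1*446547 = (-380/47 + √(-228)/49) - 446547 = (-380/47 + (2*I*√57)/49) - 446547 = (-380/47 + 2*I*√57/49) - 446547 = -20988089/47 + 2*I*√57/49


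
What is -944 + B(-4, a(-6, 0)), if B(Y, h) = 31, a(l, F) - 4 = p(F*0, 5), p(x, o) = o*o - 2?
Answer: -913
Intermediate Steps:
p(x, o) = -2 + o² (p(x, o) = o² - 2 = -2 + o²)
a(l, F) = 27 (a(l, F) = 4 + (-2 + 5²) = 4 + (-2 + 25) = 4 + 23 = 27)
-944 + B(-4, a(-6, 0)) = -944 + 31 = -913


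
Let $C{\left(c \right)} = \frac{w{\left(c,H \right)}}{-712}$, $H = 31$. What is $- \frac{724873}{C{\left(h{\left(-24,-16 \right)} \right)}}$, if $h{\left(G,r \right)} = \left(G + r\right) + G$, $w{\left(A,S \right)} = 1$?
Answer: $516109576$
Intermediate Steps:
$h{\left(G,r \right)} = r + 2 G$
$C{\left(c \right)} = - \frac{1}{712}$ ($C{\left(c \right)} = 1 \frac{1}{-712} = 1 \left(- \frac{1}{712}\right) = - \frac{1}{712}$)
$- \frac{724873}{C{\left(h{\left(-24,-16 \right)} \right)}} = - \frac{724873}{- \frac{1}{712}} = \left(-724873\right) \left(-712\right) = 516109576$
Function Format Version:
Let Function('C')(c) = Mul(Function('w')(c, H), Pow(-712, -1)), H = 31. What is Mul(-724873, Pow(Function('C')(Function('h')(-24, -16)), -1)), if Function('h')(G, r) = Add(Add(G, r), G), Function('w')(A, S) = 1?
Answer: 516109576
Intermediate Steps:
Function('h')(G, r) = Add(r, Mul(2, G))
Function('C')(c) = Rational(-1, 712) (Function('C')(c) = Mul(1, Pow(-712, -1)) = Mul(1, Rational(-1, 712)) = Rational(-1, 712))
Mul(-724873, Pow(Function('C')(Function('h')(-24, -16)), -1)) = Mul(-724873, Pow(Rational(-1, 712), -1)) = Mul(-724873, -712) = 516109576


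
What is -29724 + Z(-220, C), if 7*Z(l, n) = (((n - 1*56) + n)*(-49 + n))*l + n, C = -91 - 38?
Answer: -12504437/7 ≈ -1.7863e+6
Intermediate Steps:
C = -129
Z(l, n) = n/7 + l*(-56 + 2*n)*(-49 + n)/7 (Z(l, n) = ((((n - 1*56) + n)*(-49 + n))*l + n)/7 = ((((n - 56) + n)*(-49 + n))*l + n)/7 = ((((-56 + n) + n)*(-49 + n))*l + n)/7 = (((-56 + 2*n)*(-49 + n))*l + n)/7 = (l*(-56 + 2*n)*(-49 + n) + n)/7 = (n + l*(-56 + 2*n)*(-49 + n))/7 = n/7 + l*(-56 + 2*n)*(-49 + n)/7)
-29724 + Z(-220, C) = -29724 + (392*(-220) + (⅐)*(-129) - 22*(-220)*(-129) + (2/7)*(-220)*(-129)²) = -29724 + (-86240 - 129/7 - 624360 + (2/7)*(-220)*16641) = -29724 + (-86240 - 129/7 - 624360 - 7322040/7) = -29724 - 12296369/7 = -12504437/7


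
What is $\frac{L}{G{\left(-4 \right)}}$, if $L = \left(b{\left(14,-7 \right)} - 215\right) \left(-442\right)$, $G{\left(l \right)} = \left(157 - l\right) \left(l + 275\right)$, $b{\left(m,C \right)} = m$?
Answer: $\frac{88842}{43631} \approx 2.0362$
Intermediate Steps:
$G{\left(l \right)} = \left(157 - l\right) \left(275 + l\right)$
$L = 88842$ ($L = \left(14 - 215\right) \left(-442\right) = \left(-201\right) \left(-442\right) = 88842$)
$\frac{L}{G{\left(-4 \right)}} = \frac{88842}{43175 - \left(-4\right)^{2} - -472} = \frac{88842}{43175 - 16 + 472} = \frac{88842}{43631}$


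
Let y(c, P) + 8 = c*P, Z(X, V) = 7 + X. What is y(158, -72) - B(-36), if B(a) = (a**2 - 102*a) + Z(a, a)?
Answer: -16323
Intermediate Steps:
B(a) = 7 + a**2 - 101*a (B(a) = (a**2 - 102*a) + (7 + a) = 7 + a**2 - 101*a)
y(c, P) = -8 + P*c (y(c, P) = -8 + c*P = -8 + P*c)
y(158, -72) - B(-36) = (-8 - 72*158) - (7 + (-36)**2 - 101*(-36)) = (-8 - 11376) - (7 + 1296 + 3636) = -11384 - 1*4939 = -11384 - 4939 = -16323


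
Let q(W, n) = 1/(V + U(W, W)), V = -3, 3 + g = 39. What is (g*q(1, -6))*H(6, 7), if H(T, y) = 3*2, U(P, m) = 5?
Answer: 108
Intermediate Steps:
g = 36 (g = -3 + 39 = 36)
H(T, y) = 6
q(W, n) = ½ (q(W, n) = 1/(-3 + 5) = 1/2 = ½)
(g*q(1, -6))*H(6, 7) = (36*(½))*6 = 18*6 = 108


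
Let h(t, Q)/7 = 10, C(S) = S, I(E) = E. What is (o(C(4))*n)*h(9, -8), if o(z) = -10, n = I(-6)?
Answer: 4200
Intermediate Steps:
n = -6
h(t, Q) = 70 (h(t, Q) = 7*10 = 70)
(o(C(4))*n)*h(9, -8) = -10*(-6)*70 = 60*70 = 4200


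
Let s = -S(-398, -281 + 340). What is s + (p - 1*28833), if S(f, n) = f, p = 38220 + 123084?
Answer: 132869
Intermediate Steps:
p = 161304
s = 398 (s = -1*(-398) = 398)
s + (p - 1*28833) = 398 + (161304 - 1*28833) = 398 + (161304 - 28833) = 398 + 132471 = 132869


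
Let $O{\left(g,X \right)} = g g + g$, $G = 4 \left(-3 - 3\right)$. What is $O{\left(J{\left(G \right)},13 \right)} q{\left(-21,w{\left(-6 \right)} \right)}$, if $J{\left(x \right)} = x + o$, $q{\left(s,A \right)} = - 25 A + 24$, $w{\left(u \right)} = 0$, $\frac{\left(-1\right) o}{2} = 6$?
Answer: $30240$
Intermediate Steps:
$o = -12$ ($o = \left(-2\right) 6 = -12$)
$q{\left(s,A \right)} = 24 - 25 A$
$G = -24$ ($G = 4 \left(-6\right) = -24$)
$J{\left(x \right)} = -12 + x$ ($J{\left(x \right)} = x - 12 = -12 + x$)
$O{\left(g,X \right)} = g + g^{2}$ ($O{\left(g,X \right)} = g^{2} + g = g + g^{2}$)
$O{\left(J{\left(G \right)},13 \right)} q{\left(-21,w{\left(-6 \right)} \right)} = \left(-12 - 24\right) \left(1 - 36\right) \left(24 - 0\right) = - 36 \left(1 - 36\right) \left(24 + 0\right) = \left(-36\right) \left(-35\right) 24 = 1260 \cdot 24 = 30240$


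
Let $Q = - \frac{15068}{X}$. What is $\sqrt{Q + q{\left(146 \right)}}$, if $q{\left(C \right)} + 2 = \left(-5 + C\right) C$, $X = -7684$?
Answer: $\frac{3 \sqrt{8440795239}}{1921} \approx 143.48$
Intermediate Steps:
$Q = \frac{3767}{1921}$ ($Q = - \frac{15068}{-7684} = \left(-15068\right) \left(- \frac{1}{7684}\right) = \frac{3767}{1921} \approx 1.961$)
$q{\left(C \right)} = -2 + C \left(-5 + C\right)$ ($q{\left(C \right)} = -2 + \left(-5 + C\right) C = -2 + C \left(-5 + C\right)$)
$\sqrt{Q + q{\left(146 \right)}} = \sqrt{\frac{3767}{1921} - \left(732 - 21316\right)} = \sqrt{\frac{3767}{1921} - -20584} = \sqrt{\frac{3767}{1921} + 20584} = \sqrt{\frac{39545631}{1921}} = \frac{3 \sqrt{8440795239}}{1921}$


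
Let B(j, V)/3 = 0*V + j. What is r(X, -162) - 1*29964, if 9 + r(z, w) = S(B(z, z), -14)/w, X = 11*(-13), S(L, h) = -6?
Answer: -809270/27 ≈ -29973.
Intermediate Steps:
B(j, V) = 3*j (B(j, V) = 3*(0*V + j) = 3*(0 + j) = 3*j)
X = -143
r(z, w) = -9 - 6/w
r(X, -162) - 1*29964 = (-9 - 6/(-162)) - 1*29964 = (-9 - 6*(-1/162)) - 29964 = (-9 + 1/27) - 29964 = -242/27 - 29964 = -809270/27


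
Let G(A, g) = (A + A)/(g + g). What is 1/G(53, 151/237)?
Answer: 151/12561 ≈ 0.012021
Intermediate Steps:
G(A, g) = A/g (G(A, g) = (2*A)/((2*g)) = (2*A)*(1/(2*g)) = A/g)
1/G(53, 151/237) = 1/(53/((151/237))) = 1/(53/((151*(1/237)))) = 1/(53/(151/237)) = 1/(53*(237/151)) = 1/(12561/151) = 151/12561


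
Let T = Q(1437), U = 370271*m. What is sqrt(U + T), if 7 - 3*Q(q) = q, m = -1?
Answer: I*sqrt(3336729)/3 ≈ 608.89*I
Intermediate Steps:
Q(q) = 7/3 - q/3
U = -370271 (U = 370271*(-1) = -370271)
T = -1430/3 (T = 7/3 - 1/3*1437 = 7/3 - 479 = -1430/3 ≈ -476.67)
sqrt(U + T) = sqrt(-370271 - 1430/3) = sqrt(-1112243/3) = I*sqrt(3336729)/3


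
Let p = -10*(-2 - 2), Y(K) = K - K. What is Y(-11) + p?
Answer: 40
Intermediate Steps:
Y(K) = 0
p = 40 (p = -10*(-4) = 40)
Y(-11) + p = 0 + 40 = 40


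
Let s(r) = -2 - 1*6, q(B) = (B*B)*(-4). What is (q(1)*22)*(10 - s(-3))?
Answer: -1584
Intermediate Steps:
q(B) = -4*B**2 (q(B) = B**2*(-4) = -4*B**2)
s(r) = -8 (s(r) = -2 - 6 = -8)
(q(1)*22)*(10 - s(-3)) = (-4*1**2*22)*(10 - 1*(-8)) = (-4*1*22)*(10 + 8) = -4*22*18 = -88*18 = -1584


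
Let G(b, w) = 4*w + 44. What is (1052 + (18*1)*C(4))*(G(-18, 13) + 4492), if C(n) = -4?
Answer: 4496240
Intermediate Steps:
G(b, w) = 44 + 4*w
(1052 + (18*1)*C(4))*(G(-18, 13) + 4492) = (1052 + (18*1)*(-4))*((44 + 4*13) + 4492) = (1052 + 18*(-4))*((44 + 52) + 4492) = (1052 - 72)*(96 + 4492) = 980*4588 = 4496240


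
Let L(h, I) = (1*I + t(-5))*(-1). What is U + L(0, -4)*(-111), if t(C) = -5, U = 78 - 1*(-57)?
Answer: -864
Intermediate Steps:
U = 135 (U = 78 + 57 = 135)
L(h, I) = 5 - I (L(h, I) = (1*I - 5)*(-1) = (I - 5)*(-1) = (-5 + I)*(-1) = 5 - I)
U + L(0, -4)*(-111) = 135 + (5 - 1*(-4))*(-111) = 135 + (5 + 4)*(-111) = 135 + 9*(-111) = 135 - 999 = -864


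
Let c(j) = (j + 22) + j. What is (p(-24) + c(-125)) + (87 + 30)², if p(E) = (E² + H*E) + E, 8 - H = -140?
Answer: 10461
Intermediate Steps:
H = 148 (H = 8 - 1*(-140) = 8 + 140 = 148)
c(j) = 22 + 2*j (c(j) = (22 + j) + j = 22 + 2*j)
p(E) = E² + 149*E (p(E) = (E² + 148*E) + E = E² + 149*E)
(p(-24) + c(-125)) + (87 + 30)² = (-24*(149 - 24) + (22 + 2*(-125))) + (87 + 30)² = (-24*125 + (22 - 250)) + 117² = (-3000 - 228) + 13689 = -3228 + 13689 = 10461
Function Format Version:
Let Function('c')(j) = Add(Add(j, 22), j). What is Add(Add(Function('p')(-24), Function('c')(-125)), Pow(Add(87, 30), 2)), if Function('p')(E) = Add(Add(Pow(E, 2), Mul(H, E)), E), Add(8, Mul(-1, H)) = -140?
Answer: 10461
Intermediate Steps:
H = 148 (H = Add(8, Mul(-1, -140)) = Add(8, 140) = 148)
Function('c')(j) = Add(22, Mul(2, j)) (Function('c')(j) = Add(Add(22, j), j) = Add(22, Mul(2, j)))
Function('p')(E) = Add(Pow(E, 2), Mul(149, E)) (Function('p')(E) = Add(Add(Pow(E, 2), Mul(148, E)), E) = Add(Pow(E, 2), Mul(149, E)))
Add(Add(Function('p')(-24), Function('c')(-125)), Pow(Add(87, 30), 2)) = Add(Add(Mul(-24, Add(149, -24)), Add(22, Mul(2, -125))), Pow(Add(87, 30), 2)) = Add(Add(Mul(-24, 125), Add(22, -250)), Pow(117, 2)) = Add(Add(-3000, -228), 13689) = Add(-3228, 13689) = 10461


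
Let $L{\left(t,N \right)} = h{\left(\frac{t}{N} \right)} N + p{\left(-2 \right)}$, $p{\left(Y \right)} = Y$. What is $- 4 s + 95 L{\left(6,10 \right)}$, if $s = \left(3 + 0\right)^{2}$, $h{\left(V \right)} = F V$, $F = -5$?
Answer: $-3076$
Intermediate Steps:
$h{\left(V \right)} = - 5 V$
$s = 9$ ($s = 3^{2} = 9$)
$L{\left(t,N \right)} = -2 - 5 t$ ($L{\left(t,N \right)} = - 5 \frac{t}{N} N - 2 = - \frac{5 t}{N} N - 2 = - 5 t - 2 = -2 - 5 t$)
$- 4 s + 95 L{\left(6,10 \right)} = \left(-4\right) 9 + 95 \left(-2 - 30\right) = -36 + 95 \left(-2 - 30\right) = -36 + 95 \left(-32\right) = -36 - 3040 = -3076$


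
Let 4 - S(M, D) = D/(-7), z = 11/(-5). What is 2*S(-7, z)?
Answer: 258/35 ≈ 7.3714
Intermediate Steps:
z = -11/5 (z = 11*(-1/5) = -11/5 ≈ -2.2000)
S(M, D) = 4 + D/7 (S(M, D) = 4 - D/(-7) = 4 - D*(-1)/7 = 4 - (-1)*D/7 = 4 + D/7)
2*S(-7, z) = 2*(4 + (1/7)*(-11/5)) = 2*(4 - 11/35) = 2*(129/35) = 258/35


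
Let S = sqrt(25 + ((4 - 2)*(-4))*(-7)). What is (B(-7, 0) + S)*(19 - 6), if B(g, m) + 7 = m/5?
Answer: 26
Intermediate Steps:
S = 9 (S = sqrt(25 + (2*(-4))*(-7)) = sqrt(25 - 8*(-7)) = sqrt(25 + 56) = sqrt(81) = 9)
B(g, m) = -7 + m/5
(B(-7, 0) + S)*(19 - 6) = ((-7 + (1/5)*0) + 9)*(19 - 6) = ((-7 + 0) + 9)*13 = (-7 + 9)*13 = 2*13 = 26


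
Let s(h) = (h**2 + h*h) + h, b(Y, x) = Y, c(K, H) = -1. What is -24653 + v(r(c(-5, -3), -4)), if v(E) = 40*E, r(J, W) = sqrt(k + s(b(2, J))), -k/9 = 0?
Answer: -24653 + 40*sqrt(10) ≈ -24527.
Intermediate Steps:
s(h) = h + 2*h**2 (s(h) = (h**2 + h**2) + h = 2*h**2 + h = h + 2*h**2)
k = 0 (k = -9*0 = 0)
r(J, W) = sqrt(10) (r(J, W) = sqrt(0 + 2*(1 + 2*2)) = sqrt(0 + 2*(1 + 4)) = sqrt(0 + 2*5) = sqrt(0 + 10) = sqrt(10))
-24653 + v(r(c(-5, -3), -4)) = -24653 + 40*sqrt(10)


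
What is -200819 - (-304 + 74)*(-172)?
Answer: -240379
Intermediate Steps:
-200819 - (-304 + 74)*(-172) = -200819 - (-230)*(-172) = -200819 - 1*39560 = -200819 - 39560 = -240379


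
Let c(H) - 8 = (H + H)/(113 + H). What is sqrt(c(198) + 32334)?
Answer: sqrt(3128273738)/311 ≈ 179.84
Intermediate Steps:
c(H) = 8 + 2*H/(113 + H) (c(H) = 8 + (H + H)/(113 + H) = 8 + (2*H)/(113 + H) = 8 + 2*H/(113 + H))
sqrt(c(198) + 32334) = sqrt(2*(452 + 5*198)/(113 + 198) + 32334) = sqrt(2*(452 + 990)/311 + 32334) = sqrt(2*(1/311)*1442 + 32334) = sqrt(2884/311 + 32334) = sqrt(10058758/311) = sqrt(3128273738)/311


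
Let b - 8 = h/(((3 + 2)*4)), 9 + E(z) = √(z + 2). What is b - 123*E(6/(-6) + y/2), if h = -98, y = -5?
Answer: 11101/10 - 123*I*√6/2 ≈ 1110.1 - 150.64*I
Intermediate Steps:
E(z) = -9 + √(2 + z) (E(z) = -9 + √(z + 2) = -9 + √(2 + z))
b = 31/10 (b = 8 - 98*1/(4*(3 + 2)) = 8 - 98/(5*4) = 8 - 98/20 = 8 - 98*1/20 = 8 - 49/10 = 31/10 ≈ 3.1000)
b - 123*E(6/(-6) + y/2) = 31/10 - 123*(-9 + √(2 + (6/(-6) - 5/2))) = 31/10 - 123*(-9 + √(2 + (6*(-⅙) - 5*½))) = 31/10 - 123*(-9 + √(2 + (-1 - 5/2))) = 31/10 - 123*(-9 + √(2 - 7/2)) = 31/10 - 123*(-9 + √(-3/2)) = 31/10 - 123*(-9 + I*√6/2) = 31/10 + (1107 - 123*I*√6/2) = 11101/10 - 123*I*√6/2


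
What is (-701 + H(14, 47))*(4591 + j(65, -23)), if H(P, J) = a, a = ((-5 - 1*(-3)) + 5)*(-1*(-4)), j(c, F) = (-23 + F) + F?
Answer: -3115658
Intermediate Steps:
j(c, F) = -23 + 2*F
a = 12 (a = ((-5 + 3) + 5)*4 = (-2 + 5)*4 = 3*4 = 12)
H(P, J) = 12
(-701 + H(14, 47))*(4591 + j(65, -23)) = (-701 + 12)*(4591 + (-23 + 2*(-23))) = -689*(4591 + (-23 - 46)) = -689*(4591 - 69) = -689*4522 = -3115658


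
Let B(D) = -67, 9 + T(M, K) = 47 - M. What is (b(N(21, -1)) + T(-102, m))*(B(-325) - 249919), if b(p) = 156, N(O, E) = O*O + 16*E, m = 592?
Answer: -73995856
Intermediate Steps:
N(O, E) = O**2 + 16*E
T(M, K) = 38 - M (T(M, K) = -9 + (47 - M) = 38 - M)
(b(N(21, -1)) + T(-102, m))*(B(-325) - 249919) = (156 + (38 - 1*(-102)))*(-67 - 249919) = (156 + (38 + 102))*(-249986) = (156 + 140)*(-249986) = 296*(-249986) = -73995856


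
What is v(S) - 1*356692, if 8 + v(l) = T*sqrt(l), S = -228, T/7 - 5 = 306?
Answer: -356700 + 4354*I*sqrt(57) ≈ -3.567e+5 + 32872.0*I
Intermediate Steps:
T = 2177 (T = 35 + 7*306 = 35 + 2142 = 2177)
v(l) = -8 + 2177*sqrt(l)
v(S) - 1*356692 = (-8 + 2177*sqrt(-228)) - 1*356692 = (-8 + 2177*(2*I*sqrt(57))) - 356692 = (-8 + 4354*I*sqrt(57)) - 356692 = -356700 + 4354*I*sqrt(57)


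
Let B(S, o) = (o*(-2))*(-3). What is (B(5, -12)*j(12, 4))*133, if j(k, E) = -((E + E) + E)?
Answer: 114912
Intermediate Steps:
B(S, o) = 6*o (B(S, o) = -2*o*(-3) = 6*o)
j(k, E) = -3*E (j(k, E) = -(2*E + E) = -3*E)
(B(5, -12)*j(12, 4))*133 = ((6*(-12))*(-3*4))*133 = -72*(-12)*133 = 864*133 = 114912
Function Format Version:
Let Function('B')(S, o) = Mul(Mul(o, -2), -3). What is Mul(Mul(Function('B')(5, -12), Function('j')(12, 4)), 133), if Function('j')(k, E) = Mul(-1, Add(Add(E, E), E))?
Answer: 114912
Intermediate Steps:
Function('B')(S, o) = Mul(6, o) (Function('B')(S, o) = Mul(Mul(-2, o), -3) = Mul(6, o))
Function('j')(k, E) = Mul(-3, E) (Function('j')(k, E) = Mul(-1, Add(Mul(2, E), E)) = Mul(-1, Mul(3, E)) = Mul(-3, E))
Mul(Mul(Function('B')(5, -12), Function('j')(12, 4)), 133) = Mul(Mul(Mul(6, -12), Mul(-3, 4)), 133) = Mul(Mul(-72, -12), 133) = Mul(864, 133) = 114912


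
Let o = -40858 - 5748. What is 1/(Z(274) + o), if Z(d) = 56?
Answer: -1/46550 ≈ -2.1482e-5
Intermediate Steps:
o = -46606
1/(Z(274) + o) = 1/(56 - 46606) = 1/(-46550) = -1/46550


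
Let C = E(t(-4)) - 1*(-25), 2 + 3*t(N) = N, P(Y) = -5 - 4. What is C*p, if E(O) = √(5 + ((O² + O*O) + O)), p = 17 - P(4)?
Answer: 650 + 26*√11 ≈ 736.23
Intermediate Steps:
P(Y) = -9
t(N) = -⅔ + N/3
p = 26 (p = 17 - 1*(-9) = 17 + 9 = 26)
E(O) = √(5 + O + 2*O²) (E(O) = √(5 + ((O² + O²) + O)) = √(5 + (2*O² + O)) = √(5 + (O + 2*O²)) = √(5 + O + 2*O²))
C = 25 + √11 (C = √(5 + (-⅔ + (⅓)*(-4)) + 2*(-⅔ + (⅓)*(-4))²) - 1*(-25) = √(5 + (-⅔ - 4/3) + 2*(-⅔ - 4/3)²) + 25 = √(5 - 2 + 2*(-2)²) + 25 = √(5 - 2 + 2*4) + 25 = √(5 - 2 + 8) + 25 = √11 + 25 = 25 + √11 ≈ 28.317)
C*p = (25 + √11)*26 = 650 + 26*√11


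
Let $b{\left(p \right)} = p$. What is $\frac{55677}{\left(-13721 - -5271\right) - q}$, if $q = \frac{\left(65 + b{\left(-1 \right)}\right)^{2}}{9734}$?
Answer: $- \frac{270979959}{41128198} \approx -6.5887$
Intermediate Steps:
$q = \frac{2048}{4867}$ ($q = \frac{\left(65 - 1\right)^{2}}{9734} = 64^{2} \cdot \frac{1}{9734} = 4096 \cdot \frac{1}{9734} = \frac{2048}{4867} \approx 0.42079$)
$\frac{55677}{\left(-13721 - -5271\right) - q} = \frac{55677}{\left(-13721 - -5271\right) - \frac{2048}{4867}} = \frac{55677}{\left(-13721 + 5271\right) - \frac{2048}{4867}} = \frac{55677}{-8450 - \frac{2048}{4867}} = \frac{55677}{- \frac{41128198}{4867}} = 55677 \left(- \frac{4867}{41128198}\right) = - \frac{270979959}{41128198}$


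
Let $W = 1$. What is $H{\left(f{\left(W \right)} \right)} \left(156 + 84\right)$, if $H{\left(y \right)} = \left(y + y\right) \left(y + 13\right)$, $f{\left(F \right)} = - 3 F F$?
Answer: $-14400$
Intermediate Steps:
$f{\left(F \right)} = - 3 F^{2}$
$H{\left(y \right)} = 2 y \left(13 + y\right)$
$H{\left(f{\left(W \right)} \right)} \left(156 + 84\right) = 2 \left(- 3 \cdot 1^{2}\right) \left(13 - 3 \cdot 1^{2}\right) \left(156 + 84\right) = 2 \left(\left(-3\right) 1\right) \left(13 - 3\right) 240 = 2 \left(-3\right) \left(13 - 3\right) 240 = 2 \left(-3\right) 10 \cdot 240 = \left(-60\right) 240 = -14400$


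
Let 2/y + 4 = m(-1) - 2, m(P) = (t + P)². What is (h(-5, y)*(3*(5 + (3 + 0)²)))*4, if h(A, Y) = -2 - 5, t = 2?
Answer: -1176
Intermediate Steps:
m(P) = (2 + P)²
y = -⅖ (y = 2/(-4 + ((2 - 1)² - 2)) = 2/(-4 + (1² - 2)) = 2/(-4 + (1 - 2)) = 2/(-4 - 1) = 2/(-5) = 2*(-⅕) = -⅖ ≈ -0.40000)
h(A, Y) = -7
(h(-5, y)*(3*(5 + (3 + 0)²)))*4 = -21*(5 + (3 + 0)²)*4 = -21*(5 + 3²)*4 = -21*(5 + 9)*4 = -21*14*4 = -7*42*4 = -294*4 = -1176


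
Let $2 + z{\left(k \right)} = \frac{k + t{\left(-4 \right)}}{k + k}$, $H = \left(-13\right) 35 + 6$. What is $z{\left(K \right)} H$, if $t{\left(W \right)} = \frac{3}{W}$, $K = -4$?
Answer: $\frac{20205}{32} \approx 631.41$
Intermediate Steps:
$H = -449$ ($H = -455 + 6 = -449$)
$z{\left(k \right)} = -2 + \frac{- \frac{3}{4} + k}{2 k}$ ($z{\left(k \right)} = -2 + \frac{k + \frac{3}{-4}}{k + k} = -2 + \frac{k + 3 \left(- \frac{1}{4}\right)}{2 k} = -2 + \left(k - \frac{3}{4}\right) \frac{1}{2 k} = -2 + \left(- \frac{3}{4} + k\right) \frac{1}{2 k} = -2 + \frac{- \frac{3}{4} + k}{2 k}$)
$z{\left(K \right)} H = \frac{3 \left(-1 - -16\right)}{8 \left(-4\right)} \left(-449\right) = \frac{3}{8} \left(- \frac{1}{4}\right) \left(-1 + 16\right) \left(-449\right) = \frac{3}{8} \left(- \frac{1}{4}\right) 15 \left(-449\right) = \left(- \frac{45}{32}\right) \left(-449\right) = \frac{20205}{32}$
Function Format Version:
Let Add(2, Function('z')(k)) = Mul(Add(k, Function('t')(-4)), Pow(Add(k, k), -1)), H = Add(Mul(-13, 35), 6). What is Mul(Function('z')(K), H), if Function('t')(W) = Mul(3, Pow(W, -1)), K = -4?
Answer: Rational(20205, 32) ≈ 631.41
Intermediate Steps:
H = -449 (H = Add(-455, 6) = -449)
Function('z')(k) = Add(-2, Mul(Rational(1, 2), Pow(k, -1), Add(Rational(-3, 4), k))) (Function('z')(k) = Add(-2, Mul(Add(k, Mul(3, Pow(-4, -1))), Pow(Add(k, k), -1))) = Add(-2, Mul(Add(k, Mul(3, Rational(-1, 4))), Pow(Mul(2, k), -1))) = Add(-2, Mul(Add(k, Rational(-3, 4)), Mul(Rational(1, 2), Pow(k, -1)))) = Add(-2, Mul(Add(Rational(-3, 4), k), Mul(Rational(1, 2), Pow(k, -1)))) = Add(-2, Mul(Rational(1, 2), Pow(k, -1), Add(Rational(-3, 4), k))))
Mul(Function('z')(K), H) = Mul(Mul(Rational(3, 8), Pow(-4, -1), Add(-1, Mul(-4, -4))), -449) = Mul(Mul(Rational(3, 8), Rational(-1, 4), Add(-1, 16)), -449) = Mul(Mul(Rational(3, 8), Rational(-1, 4), 15), -449) = Mul(Rational(-45, 32), -449) = Rational(20205, 32)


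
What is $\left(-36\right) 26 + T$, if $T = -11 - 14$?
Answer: $-961$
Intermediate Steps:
$T = -25$ ($T = -11 - 14 = -25$)
$\left(-36\right) 26 + T = \left(-36\right) 26 - 25 = -936 - 25 = -961$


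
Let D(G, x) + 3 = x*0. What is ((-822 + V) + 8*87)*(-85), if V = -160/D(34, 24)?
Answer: 18530/3 ≈ 6176.7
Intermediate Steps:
D(G, x) = -3 (D(G, x) = -3 + x*0 = -3 + 0 = -3)
V = 160/3 (V = -160/(-3) = -160*(-⅓) = 160/3 ≈ 53.333)
((-822 + V) + 8*87)*(-85) = ((-822 + 160/3) + 8*87)*(-85) = (-2306/3 + 696)*(-85) = -218/3*(-85) = 18530/3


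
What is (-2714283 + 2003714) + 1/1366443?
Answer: -970952036066/1366443 ≈ -7.1057e+5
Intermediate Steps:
(-2714283 + 2003714) + 1/1366443 = -710569 + 1/1366443 = -970952036066/1366443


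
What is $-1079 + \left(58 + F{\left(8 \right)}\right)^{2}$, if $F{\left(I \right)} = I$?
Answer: $3277$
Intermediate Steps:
$-1079 + \left(58 + F{\left(8 \right)}\right)^{2} = -1079 + \left(58 + 8\right)^{2} = -1079 + 66^{2} = -1079 + 4356 = 3277$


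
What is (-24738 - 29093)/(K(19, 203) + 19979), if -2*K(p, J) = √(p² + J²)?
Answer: -2150979098/798300097 - 53831*√41570/798300097 ≈ -2.7082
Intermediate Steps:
K(p, J) = -√(J² + p²)/2 (K(p, J) = -√(p² + J²)/2 = -√(J² + p²)/2)
(-24738 - 29093)/(K(19, 203) + 19979) = (-24738 - 29093)/(-√(203² + 19²)/2 + 19979) = -53831/(-√(41209 + 361)/2 + 19979) = -53831/(-√41570/2 + 19979) = -53831/(19979 - √41570/2)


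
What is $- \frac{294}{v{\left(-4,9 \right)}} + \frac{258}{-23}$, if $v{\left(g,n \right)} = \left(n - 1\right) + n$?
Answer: $- \frac{11148}{391} \approx -28.512$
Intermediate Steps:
$v{\left(g,n \right)} = -1 + 2 n$ ($v{\left(g,n \right)} = \left(-1 + n\right) + n = -1 + 2 n$)
$- \frac{294}{v{\left(-4,9 \right)}} + \frac{258}{-23} = - \frac{294}{-1 + 2 \cdot 9} + \frac{258}{-23} = - \frac{294}{-1 + 18} + 258 \left(- \frac{1}{23}\right) = - \frac{294}{17} - \frac{258}{23} = - \frac{11148}{391}$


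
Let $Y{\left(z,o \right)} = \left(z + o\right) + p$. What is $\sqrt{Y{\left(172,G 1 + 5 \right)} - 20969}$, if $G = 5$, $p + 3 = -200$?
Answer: $i \sqrt{20990} \approx 144.88 i$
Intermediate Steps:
$p = -203$ ($p = -3 - 200 = -203$)
$Y{\left(z,o \right)} = -203 + o + z$ ($Y{\left(z,o \right)} = \left(z + o\right) - 203 = \left(o + z\right) - 203 = -203 + o + z$)
$\sqrt{Y{\left(172,G 1 + 5 \right)} - 20969} = \sqrt{\left(-203 + \left(5 \cdot 1 + 5\right) + 172\right) - 20969} = \sqrt{\left(-203 + \left(5 + 5\right) + 172\right) - 20969} = \sqrt{\left(-203 + 10 + 172\right) - 20969} = \sqrt{-21 - 20969} = \sqrt{-20990} = i \sqrt{20990}$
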